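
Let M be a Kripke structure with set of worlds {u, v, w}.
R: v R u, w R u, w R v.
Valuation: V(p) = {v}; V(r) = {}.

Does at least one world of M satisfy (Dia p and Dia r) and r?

Recall that Dia ψ holds at a world iff ψ holds at some accessible world.
Let φ = (Dia p and Dia r) and r. Evaluate φ at each world:
  u (successors ∅): φ is false.
  v (successors {u}): φ is false.
  w (successors {u, v}): φ is false.
For instance, at v:
  At v: Dia p and Dia r is false, r is false, so (Dia p and Dia r) and r is false.
    At v: Dia p is false, Dia r is false, so Dia p and Dia r is false.
      At v: Dia p requires p at some successor in {u}.
        At u: p is false.
      So Dia p is false at v.
      At v: Dia r requires r at some successor in {u}.
        At u: r is false.
      So Dia r is false at v.

No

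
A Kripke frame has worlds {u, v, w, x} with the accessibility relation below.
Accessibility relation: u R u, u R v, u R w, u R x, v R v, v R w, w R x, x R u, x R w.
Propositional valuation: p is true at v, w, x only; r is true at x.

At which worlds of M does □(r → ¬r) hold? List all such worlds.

v, x

Let φ = □(r → ¬r). Evaluate φ at each world:
  u (successors {u, v, w, x}): φ is false.
  v (successors {v, w}): φ is true.
  w (successors {x}): φ is false.
  x (successors {u, w}): φ is true.
For instance, at u:
  At u: □(r → ¬r) requires r → ¬r at every successor {u, v, w, x}.
    r → ¬r fails at x, so □(r → ¬r) is false at u.
Satisfying worlds: {v, x}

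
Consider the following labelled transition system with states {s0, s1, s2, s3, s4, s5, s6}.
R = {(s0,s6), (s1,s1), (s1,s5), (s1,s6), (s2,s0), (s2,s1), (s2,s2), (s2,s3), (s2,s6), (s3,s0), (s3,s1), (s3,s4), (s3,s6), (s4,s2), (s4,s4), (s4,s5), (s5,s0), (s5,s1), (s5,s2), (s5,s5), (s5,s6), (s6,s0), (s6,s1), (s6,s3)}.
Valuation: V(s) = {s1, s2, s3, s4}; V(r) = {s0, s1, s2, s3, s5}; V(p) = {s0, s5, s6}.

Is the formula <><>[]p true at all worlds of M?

Yes

Let φ = <><>[]p. Evaluate φ at each world:
  s0 (successors {s6}): φ is true.
  s1 (successors {s1, s5, s6}): φ is true.
  s2 (successors {s0, s1, s2, s3, s6}): φ is true.
  s3 (successors {s0, s1, s4, s6}): φ is true.
  s4 (successors {s2, s4, s5}): φ is true.
  s5 (successors {s0, s1, s2, s5, s6}): φ is true.
  s6 (successors {s0, s1, s3}): φ is true.
For instance, at s2:
  At s2: <><>[]p requires <>[]p at some successor in {s0, s1, s2, s3, s6}.
    <>[]p holds at s2, so <><>[]p is true at s2.
      At s2: <>[]p requires []p at some successor in {s0, s1, s2, s3, s6}.
        []p holds at s0, so <>[]p is true at s2.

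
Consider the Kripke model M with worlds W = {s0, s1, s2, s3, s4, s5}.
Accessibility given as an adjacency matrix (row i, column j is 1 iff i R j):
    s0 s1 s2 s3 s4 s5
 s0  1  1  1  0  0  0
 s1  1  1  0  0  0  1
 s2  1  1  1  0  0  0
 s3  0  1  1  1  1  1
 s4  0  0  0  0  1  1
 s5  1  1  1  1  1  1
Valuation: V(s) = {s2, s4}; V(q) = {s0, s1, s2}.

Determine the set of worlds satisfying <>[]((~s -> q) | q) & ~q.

s3, s5

Let φ = <>[]((~s -> q) | q) & ~q. Evaluate φ at each world:
  s0 (successors {s0, s1, s2}): φ is false.
  s1 (successors {s0, s1, s5}): φ is false.
  s2 (successors {s0, s1, s2}): φ is false.
  s3 (successors {s1, s2, s3, s4, s5}): φ is true.
  s4 (successors {s4, s5}): φ is false.
  s5 (successors {s0, s1, s2, s3, s4, s5}): φ is true.
For instance, at s0:
  At s0: <>[]((~s -> q) | q) is true, ~q is false, so <>[]((~s -> q) | q) & ~q is false.
    At s0: <>[]((~s -> q) | q) requires []((~s -> q) | q) at some successor in {s0, s1, s2}.
      []((~s -> q) | q) holds at s0, so <>[]((~s -> q) | q) is true at s0.
Satisfying worlds: {s3, s5}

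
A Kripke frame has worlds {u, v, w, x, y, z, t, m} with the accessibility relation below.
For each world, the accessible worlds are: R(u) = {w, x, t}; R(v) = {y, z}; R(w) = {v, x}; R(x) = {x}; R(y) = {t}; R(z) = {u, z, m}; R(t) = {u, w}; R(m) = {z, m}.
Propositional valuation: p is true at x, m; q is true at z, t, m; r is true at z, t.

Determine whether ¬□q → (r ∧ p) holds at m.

Yes

Recall that □ψ holds at a world iff ψ holds at every accessible world, and ◇ψ holds iff ψ holds at some accessible world.
At m: ¬□q is false, r ∧ p is false, so ¬□q → (r ∧ p) is true.
  At m: □q is true, so ¬□q is false.
    At m: □q requires q at every successor {z, m}.
      At z: q is true.
      At m: q is true.
    So □q is true at m.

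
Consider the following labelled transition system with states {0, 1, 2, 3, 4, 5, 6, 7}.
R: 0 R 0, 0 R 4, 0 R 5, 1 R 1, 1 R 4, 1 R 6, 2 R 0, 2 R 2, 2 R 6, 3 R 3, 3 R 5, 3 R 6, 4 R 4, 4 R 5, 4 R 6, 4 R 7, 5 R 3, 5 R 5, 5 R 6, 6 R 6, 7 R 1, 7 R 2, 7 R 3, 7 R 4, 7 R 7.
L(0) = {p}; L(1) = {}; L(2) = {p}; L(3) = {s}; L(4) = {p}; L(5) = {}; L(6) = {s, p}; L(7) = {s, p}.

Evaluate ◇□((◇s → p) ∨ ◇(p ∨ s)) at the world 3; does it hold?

Yes

Recall that □ψ holds at a world iff ψ holds at every accessible world, and ◇ψ holds iff ψ holds at some accessible world.
At 3: ◇□((◇s → p) ∨ ◇(p ∨ s)) requires □((◇s → p) ∨ ◇(p ∨ s)) at some successor in {3, 5, 6}.
  □((◇s → p) ∨ ◇(p ∨ s)) holds at 3, so ◇□((◇s → p) ∨ ◇(p ∨ s)) is true at 3.
    At 3: □((◇s → p) ∨ ◇(p ∨ s)) requires (◇s → p) ∨ ◇(p ∨ s) at every successor {3, 5, 6}.
      At 3: (◇s → p) ∨ ◇(p ∨ s) is true.
      At 5: (◇s → p) ∨ ◇(p ∨ s) is true.
      At 6: (◇s → p) ∨ ◇(p ∨ s) is true.
    So □((◇s → p) ∨ ◇(p ∨ s)) is true at 3.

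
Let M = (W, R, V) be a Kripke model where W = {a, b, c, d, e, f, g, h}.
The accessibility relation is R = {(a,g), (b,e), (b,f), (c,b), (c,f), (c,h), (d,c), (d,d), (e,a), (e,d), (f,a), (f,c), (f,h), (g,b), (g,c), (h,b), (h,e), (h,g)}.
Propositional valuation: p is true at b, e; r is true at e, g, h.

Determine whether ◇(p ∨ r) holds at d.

At d: ◇(p ∨ r) requires p ∨ r at some successor in {c, d}.
  At c: p ∨ r is false.
  At d: p ∨ r is false.
So ◇(p ∨ r) is false at d.

No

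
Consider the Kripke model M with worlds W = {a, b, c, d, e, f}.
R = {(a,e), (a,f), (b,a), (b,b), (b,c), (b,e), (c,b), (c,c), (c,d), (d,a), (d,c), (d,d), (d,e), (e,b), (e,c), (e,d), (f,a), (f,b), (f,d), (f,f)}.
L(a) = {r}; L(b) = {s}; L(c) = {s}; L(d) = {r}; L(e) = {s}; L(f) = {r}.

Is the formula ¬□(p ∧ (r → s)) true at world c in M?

Yes

Recall that □ψ holds at a world iff ψ holds at every accessible world, and ◇ψ holds iff ψ holds at some accessible world.
At c: □(p ∧ (r → s)) is false, so ¬□(p ∧ (r → s)) is true.
  At c: □(p ∧ (r → s)) requires p ∧ (r → s) at every successor {b, c, d}.
    p ∧ (r → s) fails at b, so □(p ∧ (r → s)) is false at c.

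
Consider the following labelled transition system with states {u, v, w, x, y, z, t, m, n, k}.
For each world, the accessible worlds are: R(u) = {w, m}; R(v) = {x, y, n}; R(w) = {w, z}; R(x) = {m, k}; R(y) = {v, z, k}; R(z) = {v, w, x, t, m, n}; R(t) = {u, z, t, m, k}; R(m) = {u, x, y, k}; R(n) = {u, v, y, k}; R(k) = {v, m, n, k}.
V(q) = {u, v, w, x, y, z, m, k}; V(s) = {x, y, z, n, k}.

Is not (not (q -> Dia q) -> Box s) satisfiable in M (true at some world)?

No

Let φ = not (not (q -> Dia q) -> Box s). Evaluate φ at each world:
  u (successors {w, m}): φ is false.
  v (successors {x, y, n}): φ is false.
  w (successors {w, z}): φ is false.
  x (successors {m, k}): φ is false.
  y (successors {v, z, k}): φ is false.
  z (successors {v, w, x, t, m, n}): φ is false.
  t (successors {u, z, t, m, k}): φ is false.
  m (successors {u, x, y, k}): φ is false.
  n (successors {u, v, y, k}): φ is false.
  k (successors {v, m, n, k}): φ is false.
For instance, at v:
  At v: not (q -> Dia q) -> Box s is true, so not (not (q -> Dia q) -> Box s) is false.
    At v: not (q -> Dia q) is false, Box s is true, so not (q -> Dia q) -> Box s is true.
      At v: q -> Dia q is true, so not (q -> Dia q) is false.
      At v: Box s requires s at every successor {x, y, n}.
        At x: s is true.
        At y: s is true.
        At n: s is true.
      So Box s is true at v.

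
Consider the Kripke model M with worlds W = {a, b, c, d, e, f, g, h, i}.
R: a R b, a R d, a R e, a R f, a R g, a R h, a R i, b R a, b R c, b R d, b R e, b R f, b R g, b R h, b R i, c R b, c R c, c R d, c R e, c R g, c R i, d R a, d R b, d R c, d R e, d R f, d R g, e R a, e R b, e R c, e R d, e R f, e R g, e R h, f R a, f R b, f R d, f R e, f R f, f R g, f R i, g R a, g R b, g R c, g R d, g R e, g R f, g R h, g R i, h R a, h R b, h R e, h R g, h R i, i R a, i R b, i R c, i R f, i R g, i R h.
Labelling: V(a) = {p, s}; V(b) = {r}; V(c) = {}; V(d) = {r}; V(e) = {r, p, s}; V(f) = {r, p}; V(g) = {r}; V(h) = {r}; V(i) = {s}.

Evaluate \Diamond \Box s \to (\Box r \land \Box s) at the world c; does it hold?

Yes

Recall that \Box ψ holds at a world iff ψ holds at every accessible world, and \Diamond ψ holds iff ψ holds at some accessible world.
At c: \Diamond \Box s is false, \Box r \land \Box s is false, so \Diamond \Box s \to (\Box r \land \Box s) is true.
  At c: \Diamond \Box s requires \Box s at some successor in {b, c, d, e, g, i}.
    At b: \Box s is false.
    At c: \Box s is false.
    At d: \Box s is false.
    At e: \Box s is false.
    At g: \Box s is false.
    At i: \Box s is false.
  So \Diamond \Box s is false at c.
  At c: \Box r is false, \Box s is false, so \Box r \land \Box s is false.
    At c: \Box r requires r at every successor {b, c, d, e, g, i}.
      r fails at c, so \Box r is false at c.
    At c: \Box s requires s at every successor {b, c, d, e, g, i}.
      s fails at b, so \Box s is false at c.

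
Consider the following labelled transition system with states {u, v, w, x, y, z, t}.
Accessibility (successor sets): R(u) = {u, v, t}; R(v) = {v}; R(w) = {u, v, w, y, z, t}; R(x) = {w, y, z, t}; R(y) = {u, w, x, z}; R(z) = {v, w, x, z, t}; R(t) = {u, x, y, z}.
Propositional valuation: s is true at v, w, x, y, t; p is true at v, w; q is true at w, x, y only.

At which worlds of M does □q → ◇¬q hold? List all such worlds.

Recall that □ψ holds at a world iff ψ holds at every accessible world, and ◇ψ holds iff ψ holds at some accessible world.
Let φ = □q → ◇¬q. Evaluate φ at each world:
  u (successors {u, v, t}): φ is true.
  v (successors {v}): φ is true.
  w (successors {u, v, w, y, z, t}): φ is true.
  x (successors {w, y, z, t}): φ is true.
  y (successors {u, w, x, z}): φ is true.
  z (successors {v, w, x, z, t}): φ is true.
  t (successors {u, x, y, z}): φ is true.
For instance, at u:
  At u: □q is false, ◇¬q is true, so □q → ◇¬q is true.
    At u: □q requires q at every successor {u, v, t}.
      q fails at u, so □q is false at u.
    At u: ◇¬q requires ¬q at some successor in {u, v, t}.
      ¬q holds at u, so ◇¬q is true at u.
Satisfying worlds: {u, v, w, x, y, z, t}

u, v, w, x, y, z, t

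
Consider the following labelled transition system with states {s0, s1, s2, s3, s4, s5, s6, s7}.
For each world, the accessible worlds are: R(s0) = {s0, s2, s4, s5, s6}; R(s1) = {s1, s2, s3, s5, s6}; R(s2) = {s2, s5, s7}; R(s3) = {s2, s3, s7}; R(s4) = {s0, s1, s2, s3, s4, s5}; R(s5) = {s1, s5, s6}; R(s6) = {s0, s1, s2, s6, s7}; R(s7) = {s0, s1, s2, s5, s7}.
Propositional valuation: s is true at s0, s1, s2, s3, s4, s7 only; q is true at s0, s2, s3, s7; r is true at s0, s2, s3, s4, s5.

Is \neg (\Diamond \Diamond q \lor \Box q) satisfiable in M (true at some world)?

Let φ = \neg (\Diamond \Diamond q \lor \Box q). Evaluate φ at each world:
  s0 (successors {s0, s2, s4, s5, s6}): φ is false.
  s1 (successors {s1, s2, s3, s5, s6}): φ is false.
  s2 (successors {s2, s5, s7}): φ is false.
  s3 (successors {s2, s3, s7}): φ is false.
  s4 (successors {s0, s1, s2, s3, s4, s5}): φ is false.
  s5 (successors {s1, s5, s6}): φ is false.
  s6 (successors {s0, s1, s2, s6, s7}): φ is false.
  s7 (successors {s0, s1, s2, s5, s7}): φ is false.
For instance, at s5:
  At s5: \Diamond \Diamond q \lor \Box q is true, so \neg (\Diamond \Diamond q \lor \Box q) is false.
    At s5: \Diamond \Diamond q is true, \Box q is false, so \Diamond \Diamond q \lor \Box q is true.
      At s5: \Diamond \Diamond q requires \Diamond q at some successor in {s1, s5, s6}.
        \Diamond q holds at s1, so \Diamond \Diamond q is true at s5.
      At s5: \Box q requires q at every successor {s1, s5, s6}.
        q fails at s1, so \Box q is false at s5.

No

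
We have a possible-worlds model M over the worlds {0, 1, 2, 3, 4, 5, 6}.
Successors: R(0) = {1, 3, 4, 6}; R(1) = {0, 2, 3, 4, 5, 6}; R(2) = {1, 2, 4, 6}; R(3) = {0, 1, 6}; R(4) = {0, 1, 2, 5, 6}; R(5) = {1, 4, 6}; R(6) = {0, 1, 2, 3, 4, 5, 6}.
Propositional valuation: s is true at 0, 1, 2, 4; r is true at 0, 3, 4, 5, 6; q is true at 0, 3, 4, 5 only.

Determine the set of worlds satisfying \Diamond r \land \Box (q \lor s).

Let φ = \Diamond r \land \Box (q \lor s). Evaluate φ at each world:
  0 (successors {1, 3, 4, 6}): φ is false.
  1 (successors {0, 2, 3, 4, 5, 6}): φ is false.
  2 (successors {1, 2, 4, 6}): φ is false.
  3 (successors {0, 1, 6}): φ is false.
  4 (successors {0, 1, 2, 5, 6}): φ is false.
  5 (successors {1, 4, 6}): φ is false.
  6 (successors {0, 1, 2, 3, 4, 5, 6}): φ is false.
For instance, at 5:
  At 5: \Diamond r is true, \Box (q \lor s) is false, so \Diamond r \land \Box (q \lor s) is false.
    At 5: \Diamond r requires r at some successor in {1, 4, 6}.
      r holds at 4, so \Diamond r is true at 5.
    At 5: \Box (q \lor s) requires q \lor s at every successor {1, 4, 6}.
      q \lor s fails at 6, so \Box (q \lor s) is false at 5.
Satisfying worlds: none.

none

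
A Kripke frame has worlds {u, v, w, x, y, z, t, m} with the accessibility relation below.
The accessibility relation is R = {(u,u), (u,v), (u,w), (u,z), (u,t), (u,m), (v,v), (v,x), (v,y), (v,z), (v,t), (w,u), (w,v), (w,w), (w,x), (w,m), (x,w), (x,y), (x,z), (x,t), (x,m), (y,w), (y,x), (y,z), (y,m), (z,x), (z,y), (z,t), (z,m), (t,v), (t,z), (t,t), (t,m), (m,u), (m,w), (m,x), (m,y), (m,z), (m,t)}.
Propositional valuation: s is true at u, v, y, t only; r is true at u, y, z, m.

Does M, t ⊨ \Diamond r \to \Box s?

At t: \Diamond r is true, \Box s is false, so \Diamond r \to \Box s is false.
  At t: \Diamond r requires r at some successor in {v, z, t, m}.
    r holds at z, so \Diamond r is true at t.
  At t: \Box s requires s at every successor {v, z, t, m}.
    s fails at z, so \Box s is false at t.

No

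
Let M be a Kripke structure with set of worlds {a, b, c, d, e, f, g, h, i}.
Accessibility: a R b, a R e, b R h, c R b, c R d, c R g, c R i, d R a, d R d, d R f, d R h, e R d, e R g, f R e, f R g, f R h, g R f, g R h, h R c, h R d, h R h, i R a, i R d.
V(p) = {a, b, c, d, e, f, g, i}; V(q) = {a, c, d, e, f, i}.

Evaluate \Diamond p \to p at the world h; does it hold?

No

At h: \Diamond p is true, p is false, so \Diamond p \to p is false.
  At h: \Diamond p requires p at some successor in {c, d, h}.
    p holds at c, so \Diamond p is true at h.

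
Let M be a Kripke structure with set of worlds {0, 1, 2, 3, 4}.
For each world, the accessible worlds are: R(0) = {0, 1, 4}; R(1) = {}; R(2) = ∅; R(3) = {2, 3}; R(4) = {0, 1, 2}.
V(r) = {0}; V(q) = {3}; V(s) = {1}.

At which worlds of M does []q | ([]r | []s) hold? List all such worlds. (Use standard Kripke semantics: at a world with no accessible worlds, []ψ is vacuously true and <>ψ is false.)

Recall that []ψ holds at a world iff ψ holds at every accessible world, and <>ψ holds iff ψ holds at some accessible world.
Let φ = []q | ([]r | []s). Evaluate φ at each world:
  0 (successors {0, 1, 4}): φ is false.
  1 (successors ∅): φ is true.
  2 (successors ∅): φ is true.
  3 (successors {2, 3}): φ is false.
  4 (successors {0, 1, 2}): φ is false.
For instance, at 3:
  At 3: []q is false, []r | []s is false, so []q | ([]r | []s) is false.
    At 3: []q requires q at every successor {2, 3}.
      q fails at 2, so []q is false at 3.
    At 3: []r is false, []s is false, so []r | []s is false.
      At 3: []r requires r at every successor {2, 3}.
        r fails at 2, so []r is false at 3.
      At 3: []s requires s at every successor {2, 3}.
        s fails at 2, so []s is false at 3.
Satisfying worlds: {1, 2}

1, 2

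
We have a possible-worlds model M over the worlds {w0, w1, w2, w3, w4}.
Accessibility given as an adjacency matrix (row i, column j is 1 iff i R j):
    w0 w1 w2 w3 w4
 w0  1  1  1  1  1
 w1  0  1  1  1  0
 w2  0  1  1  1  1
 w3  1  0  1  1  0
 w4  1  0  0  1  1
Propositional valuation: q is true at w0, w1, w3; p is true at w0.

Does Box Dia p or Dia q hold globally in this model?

Let φ = Box Dia p or Dia q. Evaluate φ at each world:
  w0 (successors {w0, w1, w2, w3, w4}): φ is true.
  w1 (successors {w1, w2, w3}): φ is true.
  w2 (successors {w1, w2, w3, w4}): φ is true.
  w3 (successors {w0, w2, w3}): φ is true.
  w4 (successors {w0, w3, w4}): φ is true.
For instance, at w0:
  At w0: Box Dia p is false, Dia q is true, so Box Dia p or Dia q is true.
    At w0: Box Dia p requires Dia p at every successor {w0, w1, w2, w3, w4}.
      Dia p fails at w1, so Box Dia p is false at w0.
    At w0: Dia q requires q at some successor in {w0, w1, w2, w3, w4}.
      q holds at w0, so Dia q is true at w0.

Yes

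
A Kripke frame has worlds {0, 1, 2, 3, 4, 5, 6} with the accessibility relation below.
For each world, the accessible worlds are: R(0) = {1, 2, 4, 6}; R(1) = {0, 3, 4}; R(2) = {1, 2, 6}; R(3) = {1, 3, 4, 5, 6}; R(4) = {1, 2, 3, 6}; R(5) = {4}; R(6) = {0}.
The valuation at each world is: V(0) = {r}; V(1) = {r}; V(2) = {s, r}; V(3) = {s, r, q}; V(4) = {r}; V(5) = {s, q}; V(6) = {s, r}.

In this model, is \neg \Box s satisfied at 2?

At 2: \Box s is false, so \neg \Box s is true.
  At 2: \Box s requires s at every successor {1, 2, 6}.
    s fails at 1, so \Box s is false at 2.

Yes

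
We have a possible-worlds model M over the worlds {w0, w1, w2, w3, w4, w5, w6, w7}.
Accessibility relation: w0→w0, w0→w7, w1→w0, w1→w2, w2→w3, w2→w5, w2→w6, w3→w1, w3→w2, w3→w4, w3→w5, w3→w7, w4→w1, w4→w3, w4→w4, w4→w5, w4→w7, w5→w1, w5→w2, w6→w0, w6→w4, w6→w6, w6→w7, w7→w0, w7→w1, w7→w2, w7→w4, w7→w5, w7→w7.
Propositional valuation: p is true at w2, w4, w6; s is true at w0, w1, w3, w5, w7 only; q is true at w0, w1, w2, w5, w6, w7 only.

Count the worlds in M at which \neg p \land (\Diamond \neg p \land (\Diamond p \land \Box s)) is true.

Let φ = \neg p \land (\Diamond \neg p \land (\Diamond p \land \Box s)). Evaluate φ at each world:
  w0 (successors {w0, w7}): φ is false.
  w1 (successors {w0, w2}): φ is false.
  w2 (successors {w3, w5, w6}): φ is false.
  w3 (successors {w1, w2, w4, w5, w7}): φ is false.
  w4 (successors {w1, w3, w4, w5, w7}): φ is false.
  w5 (successors {w1, w2}): φ is false.
  w6 (successors {w0, w4, w6, w7}): φ is false.
  w7 (successors {w0, w1, w2, w4, w5, w7}): φ is false.
For instance, at w0:
  At w0: \neg p is true, \Diamond \neg p \land (\Diamond p \land \Box s) is false, so \neg p \land (\Diamond \neg p \land (\Diamond p \land \Box s)) is false.
    At w0: \Diamond \neg p is true, \Diamond p \land \Box s is false, so \Diamond \neg p \land (\Diamond p \land \Box s) is false.
      At w0: \Diamond \neg p requires \neg p at some successor in {w0, w7}.
        \neg p holds at w0, so \Diamond \neg p is true at w0.
      At w0: \Diamond p is false, \Box s is true, so \Diamond p \land \Box s is false.
Satisfying worlds: none.

0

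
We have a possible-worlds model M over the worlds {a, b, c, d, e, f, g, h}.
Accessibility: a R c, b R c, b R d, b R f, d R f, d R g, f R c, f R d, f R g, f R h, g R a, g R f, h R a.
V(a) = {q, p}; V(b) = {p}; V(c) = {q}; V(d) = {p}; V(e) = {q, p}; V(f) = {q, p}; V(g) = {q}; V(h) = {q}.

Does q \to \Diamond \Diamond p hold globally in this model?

Let φ = q \to \Diamond \Diamond p. Evaluate φ at each world:
  a (successors {c}): φ is false.
  b (successors {c, d, f}): φ is true.
  c (successors ∅): φ is false.
  d (successors {f, g}): φ is true.
  e (successors ∅): φ is false.
  f (successors {c, d, g, h}): φ is true.
  g (successors {a, f}): φ is true.
  h (successors {a}): φ is false.
Detail at a (counterexample):
  At a: q is true, \Diamond \Diamond p is false, so q \to \Diamond \Diamond p is false.
    At a: \Diamond \Diamond p requires \Diamond p at some successor in {c}.
      At c: \Diamond p is false.
    So \Diamond \Diamond p is false at a.

No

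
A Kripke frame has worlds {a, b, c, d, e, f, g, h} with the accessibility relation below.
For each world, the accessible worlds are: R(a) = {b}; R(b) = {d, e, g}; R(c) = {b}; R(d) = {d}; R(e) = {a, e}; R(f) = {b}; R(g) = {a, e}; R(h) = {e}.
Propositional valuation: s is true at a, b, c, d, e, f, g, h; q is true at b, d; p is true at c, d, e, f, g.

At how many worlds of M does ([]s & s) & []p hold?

3

Let φ = ([]s & s) & []p. Evaluate φ at each world:
  a (successors {b}): φ is false.
  b (successors {d, e, g}): φ is true.
  c (successors {b}): φ is false.
  d (successors {d}): φ is true.
  e (successors {a, e}): φ is false.
  f (successors {b}): φ is false.
  g (successors {a, e}): φ is false.
  h (successors {e}): φ is true.
For instance, at f:
  At f: []s & s is true, []p is false, so ([]s & s) & []p is false.
    At f: []s is true, s is true, so []s & s is true.
      At f: []s requires s at every successor {b}.
        At b: s is true.
      So []s is true at f.
    At f: []p requires p at every successor {b}.
      p fails at b, so []p is false at f.
Satisfying worlds: {b, d, h}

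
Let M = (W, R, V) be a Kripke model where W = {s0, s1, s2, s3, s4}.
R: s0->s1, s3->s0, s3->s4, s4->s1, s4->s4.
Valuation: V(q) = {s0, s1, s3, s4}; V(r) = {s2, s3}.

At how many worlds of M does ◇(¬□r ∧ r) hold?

0

Let φ = ◇(¬□r ∧ r). Evaluate φ at each world:
  s0 (successors {s1}): φ is false.
  s1 (successors ∅): φ is false.
  s2 (successors ∅): φ is false.
  s3 (successors {s0, s4}): φ is false.
  s4 (successors {s1, s4}): φ is false.
For instance, at s3:
  At s3: ◇(¬□r ∧ r) requires ¬□r ∧ r at some successor in {s0, s4}.
    At s0: ¬□r ∧ r is false.
    At s4: ¬□r ∧ r is false.
  So ◇(¬□r ∧ r) is false at s3.
Satisfying worlds: none.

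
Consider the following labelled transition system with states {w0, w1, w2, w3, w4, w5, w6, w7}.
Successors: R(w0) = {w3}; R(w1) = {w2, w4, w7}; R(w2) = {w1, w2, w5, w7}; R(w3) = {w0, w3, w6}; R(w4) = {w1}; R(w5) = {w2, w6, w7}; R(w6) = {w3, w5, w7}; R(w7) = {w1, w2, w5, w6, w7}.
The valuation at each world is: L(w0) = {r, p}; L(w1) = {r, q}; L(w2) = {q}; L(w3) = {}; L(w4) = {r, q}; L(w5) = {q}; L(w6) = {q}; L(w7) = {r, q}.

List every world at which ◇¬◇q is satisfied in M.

Let φ = ◇¬◇q. Evaluate φ at each world:
  w0 (successors {w3}): φ is false.
  w1 (successors {w2, w4, w7}): φ is false.
  w2 (successors {w1, w2, w5, w7}): φ is false.
  w3 (successors {w0, w3, w6}): φ is true.
  w4 (successors {w1}): φ is false.
  w5 (successors {w2, w6, w7}): φ is false.
  w6 (successors {w3, w5, w7}): φ is false.
  w7 (successors {w1, w2, w5, w6, w7}): φ is false.
For instance, at w0:
  At w0: ◇¬◇q requires ¬◇q at some successor in {w3}.
    At w3: ¬◇q is false.
  So ◇¬◇q is false at w0.
Satisfying worlds: {w3}

w3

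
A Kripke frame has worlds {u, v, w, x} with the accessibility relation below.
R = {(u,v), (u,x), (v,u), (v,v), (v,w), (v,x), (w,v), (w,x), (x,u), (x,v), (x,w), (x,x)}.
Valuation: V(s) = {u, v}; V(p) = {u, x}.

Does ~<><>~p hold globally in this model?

Let φ = ~<><>~p. Evaluate φ at each world:
  u (successors {v, x}): φ is false.
  v (successors {u, v, w, x}): φ is false.
  w (successors {v, x}): φ is false.
  x (successors {u, v, w, x}): φ is false.
Detail at u (counterexample):
  At u: <><>~p is true, so ~<><>~p is false.
    At u: <><>~p requires <>~p at some successor in {v, x}.
      <>~p holds at v, so <><>~p is true at u.

No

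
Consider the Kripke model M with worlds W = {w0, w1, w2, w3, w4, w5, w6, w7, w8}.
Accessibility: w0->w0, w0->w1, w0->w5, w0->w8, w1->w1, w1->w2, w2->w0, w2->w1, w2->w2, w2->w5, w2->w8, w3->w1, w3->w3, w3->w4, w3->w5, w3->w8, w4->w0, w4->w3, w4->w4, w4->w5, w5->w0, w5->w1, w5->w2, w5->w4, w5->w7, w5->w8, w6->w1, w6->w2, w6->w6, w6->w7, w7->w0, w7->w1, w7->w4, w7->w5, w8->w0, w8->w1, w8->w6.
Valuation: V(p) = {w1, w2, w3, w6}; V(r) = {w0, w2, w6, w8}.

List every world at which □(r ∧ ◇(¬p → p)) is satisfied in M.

none

Recall that □ψ holds at a world iff ψ holds at every accessible world, and ◇ψ holds iff ψ holds at some accessible world.
Let φ = □(r ∧ ◇(¬p → p)). Evaluate φ at each world:
  w0 (successors {w0, w1, w5, w8}): φ is false.
  w1 (successors {w1, w2}): φ is false.
  w2 (successors {w0, w1, w2, w5, w8}): φ is false.
  w3 (successors {w1, w3, w4, w5, w8}): φ is false.
  w4 (successors {w0, w3, w4, w5}): φ is false.
  w5 (successors {w0, w1, w2, w4, w7, w8}): φ is false.
  w6 (successors {w1, w2, w6, w7}): φ is false.
  w7 (successors {w0, w1, w4, w5}): φ is false.
  w8 (successors {w0, w1, w6}): φ is false.
For instance, at w7:
  At w7: □(r ∧ ◇(¬p → p)) requires r ∧ ◇(¬p → p) at every successor {w0, w1, w4, w5}.
    r ∧ ◇(¬p → p) fails at w1, so □(r ∧ ◇(¬p → p)) is false at w7.
      At w1: r is false, ◇(¬p → p) is true, so r ∧ ◇(¬p → p) is false.
Satisfying worlds: none.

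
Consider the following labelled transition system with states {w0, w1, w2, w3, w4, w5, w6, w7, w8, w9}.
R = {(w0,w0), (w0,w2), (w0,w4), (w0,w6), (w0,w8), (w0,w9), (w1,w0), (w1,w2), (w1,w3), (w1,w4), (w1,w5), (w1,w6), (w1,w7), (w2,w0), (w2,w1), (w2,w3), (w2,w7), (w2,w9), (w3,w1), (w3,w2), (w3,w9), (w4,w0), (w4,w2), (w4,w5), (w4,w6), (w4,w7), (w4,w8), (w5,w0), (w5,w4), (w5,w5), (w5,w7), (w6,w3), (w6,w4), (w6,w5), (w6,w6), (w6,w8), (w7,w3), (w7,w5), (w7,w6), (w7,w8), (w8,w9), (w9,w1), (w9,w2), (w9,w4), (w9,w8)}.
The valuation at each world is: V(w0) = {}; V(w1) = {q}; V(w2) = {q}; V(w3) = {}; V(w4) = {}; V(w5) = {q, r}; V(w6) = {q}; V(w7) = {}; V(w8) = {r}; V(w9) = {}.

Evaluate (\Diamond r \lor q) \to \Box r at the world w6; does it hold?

At w6: \Diamond r \lor q is true, \Box r is false, so (\Diamond r \lor q) \to \Box r is false.
  At w6: \Diamond r is true, q is true, so \Diamond r \lor q is true.
    At w6: \Diamond r requires r at some successor in {w3, w4, w5, w6, w8}.
      r holds at w5, so \Diamond r is true at w6.
  At w6: \Box r requires r at every successor {w3, w4, w5, w6, w8}.
    r fails at w3, so \Box r is false at w6.

No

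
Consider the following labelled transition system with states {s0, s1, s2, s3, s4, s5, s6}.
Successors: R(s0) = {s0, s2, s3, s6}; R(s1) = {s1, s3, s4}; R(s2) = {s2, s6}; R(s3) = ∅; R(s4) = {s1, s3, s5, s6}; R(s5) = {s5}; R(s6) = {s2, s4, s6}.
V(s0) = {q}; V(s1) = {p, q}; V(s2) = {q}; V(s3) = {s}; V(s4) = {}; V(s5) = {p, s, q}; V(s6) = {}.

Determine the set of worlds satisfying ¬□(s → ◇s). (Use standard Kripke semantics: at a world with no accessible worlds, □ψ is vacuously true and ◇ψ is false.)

Let φ = ¬□(s → ◇s). Evaluate φ at each world:
  s0 (successors {s0, s2, s3, s6}): φ is true.
  s1 (successors {s1, s3, s4}): φ is true.
  s2 (successors {s2, s6}): φ is false.
  s3 (successors ∅): φ is false.
  s4 (successors {s1, s3, s5, s6}): φ is true.
  s5 (successors {s5}): φ is false.
  s6 (successors {s2, s4, s6}): φ is false.
For instance, at s2:
  At s2: □(s → ◇s) is true, so ¬□(s → ◇s) is false.
    At s2: □(s → ◇s) requires s → ◇s at every successor {s2, s6}.
      At s2: s → ◇s is true.
      At s6: s → ◇s is true.
    So □(s → ◇s) is true at s2.
Satisfying worlds: {s0, s1, s4}

s0, s1, s4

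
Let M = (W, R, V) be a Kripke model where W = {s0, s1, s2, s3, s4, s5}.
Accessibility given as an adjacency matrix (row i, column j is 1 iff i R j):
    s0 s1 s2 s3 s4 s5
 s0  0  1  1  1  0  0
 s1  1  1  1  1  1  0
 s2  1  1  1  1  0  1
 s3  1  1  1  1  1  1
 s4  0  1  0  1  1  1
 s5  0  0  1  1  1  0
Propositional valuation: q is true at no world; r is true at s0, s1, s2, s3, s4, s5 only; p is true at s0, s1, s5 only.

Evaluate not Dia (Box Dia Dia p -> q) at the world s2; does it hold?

At s2: Dia (Box Dia Dia p -> q) is false, so not Dia (Box Dia Dia p -> q) is true.
  At s2: Dia (Box Dia Dia p -> q) requires Box Dia Dia p -> q at some successor in {s0, s1, s2, s3, s5}.
    At s0: Box Dia Dia p -> q is false.
    At s1: Box Dia Dia p -> q is false.
    At s2: Box Dia Dia p -> q is false.
    At s3: Box Dia Dia p -> q is false.
    At s5: Box Dia Dia p -> q is false.
  So Dia (Box Dia Dia p -> q) is false at s2.

Yes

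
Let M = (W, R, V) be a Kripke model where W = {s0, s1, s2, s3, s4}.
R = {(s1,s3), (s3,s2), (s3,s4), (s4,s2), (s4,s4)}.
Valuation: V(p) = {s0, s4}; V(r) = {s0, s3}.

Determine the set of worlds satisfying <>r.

s1

Recall that <>ψ holds at a world iff ψ holds at some accessible world.
Let φ = <>r. Evaluate φ at each world:
  s0 (successors ∅): φ is false.
  s1 (successors {s3}): φ is true.
  s2 (successors ∅): φ is false.
  s3 (successors {s2, s4}): φ is false.
  s4 (successors {s2, s4}): φ is false.
For instance, at s3:
  At s3: <>r requires r at some successor in {s2, s4}.
    At s2: r is false.
    At s4: r is false.
  So <>r is false at s3.
Satisfying worlds: {s1}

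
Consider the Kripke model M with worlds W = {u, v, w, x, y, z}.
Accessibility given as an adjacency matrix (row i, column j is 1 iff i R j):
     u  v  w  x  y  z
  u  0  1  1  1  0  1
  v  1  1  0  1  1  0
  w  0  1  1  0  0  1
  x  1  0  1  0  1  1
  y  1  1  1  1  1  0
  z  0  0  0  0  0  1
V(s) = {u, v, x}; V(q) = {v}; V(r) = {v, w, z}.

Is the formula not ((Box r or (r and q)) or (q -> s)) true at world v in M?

At v: (Box r or (r and q)) or (q -> s) is true, so not ((Box r or (r and q)) or (q -> s)) is false.
  At v: Box r or (r and q) is true, q -> s is true, so (Box r or (r and q)) or (q -> s) is true.
    At v: Box r is false, r and q is true, so Box r or (r and q) is true.
      At v: Box r requires r at every successor {u, v, x, y}.
        r fails at u, so Box r is false at v.

No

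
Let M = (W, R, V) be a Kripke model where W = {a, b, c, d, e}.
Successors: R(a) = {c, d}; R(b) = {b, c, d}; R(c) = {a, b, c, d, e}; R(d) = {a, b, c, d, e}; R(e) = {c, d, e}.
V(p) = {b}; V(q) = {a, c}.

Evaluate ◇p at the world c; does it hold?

Yes

At c: ◇p requires p at some successor in {a, b, c, d, e}.
  p holds at b, so ◇p is true at c.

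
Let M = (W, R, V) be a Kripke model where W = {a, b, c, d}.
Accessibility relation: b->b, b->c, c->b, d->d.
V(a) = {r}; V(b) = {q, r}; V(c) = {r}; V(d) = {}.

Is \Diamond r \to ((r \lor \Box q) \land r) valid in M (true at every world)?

Yes

Let φ = \Diamond r \to ((r \lor \Box q) \land r). Evaluate φ at each world:
  a (successors ∅): φ is true.
  b (successors {b, c}): φ is true.
  c (successors {b}): φ is true.
  d (successors {d}): φ is true.
For instance, at b:
  At b: \Diamond r is true, (r \lor \Box q) \land r is true, so \Diamond r \to ((r \lor \Box q) \land r) is true.
    At b: \Diamond r requires r at some successor in {b, c}.
      r holds at b, so \Diamond r is true at b.
    At b: r \lor \Box q is true, r is true, so (r \lor \Box q) \land r is true.
      At b: r is true, \Box q is false, so r \lor \Box q is true.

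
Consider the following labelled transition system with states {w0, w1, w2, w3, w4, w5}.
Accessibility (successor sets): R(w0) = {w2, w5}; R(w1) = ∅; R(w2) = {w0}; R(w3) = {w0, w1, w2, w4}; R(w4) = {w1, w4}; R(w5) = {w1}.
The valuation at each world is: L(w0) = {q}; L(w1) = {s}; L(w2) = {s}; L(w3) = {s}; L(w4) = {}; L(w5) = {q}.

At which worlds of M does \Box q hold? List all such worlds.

Let φ = \Box q. Evaluate φ at each world:
  w0 (successors {w2, w5}): φ is false.
  w1 (successors ∅): φ is true.
  w2 (successors {w0}): φ is true.
  w3 (successors {w0, w1, w2, w4}): φ is false.
  w4 (successors {w1, w4}): φ is false.
  w5 (successors {w1}): φ is false.
For instance, at w5:
  At w5: \Box q requires q at every successor {w1}.
    q fails at w1, so \Box q is false at w5.
Satisfying worlds: {w1, w2}

w1, w2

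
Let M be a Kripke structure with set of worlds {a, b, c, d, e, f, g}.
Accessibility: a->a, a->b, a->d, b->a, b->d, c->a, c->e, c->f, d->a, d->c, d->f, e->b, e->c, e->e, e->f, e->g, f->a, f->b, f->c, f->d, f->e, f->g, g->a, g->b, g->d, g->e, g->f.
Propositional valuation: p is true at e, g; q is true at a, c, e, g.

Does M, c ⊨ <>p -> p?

Recall that <>ψ holds at a world iff ψ holds at some accessible world.
At c: <>p is true, p is false, so <>p -> p is false.
  At c: <>p requires p at some successor in {a, e, f}.
    p holds at e, so <>p is true at c.

No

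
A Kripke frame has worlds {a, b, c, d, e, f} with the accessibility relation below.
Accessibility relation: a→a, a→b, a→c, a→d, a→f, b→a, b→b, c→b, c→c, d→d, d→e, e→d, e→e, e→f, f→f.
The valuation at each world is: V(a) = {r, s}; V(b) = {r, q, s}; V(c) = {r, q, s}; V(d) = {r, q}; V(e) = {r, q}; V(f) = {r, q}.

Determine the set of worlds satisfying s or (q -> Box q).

a, b, c, d, e, f

Let φ = s or (q -> Box q). Evaluate φ at each world:
  a (successors {a, b, c, d, f}): φ is true.
  b (successors {a, b}): φ is true.
  c (successors {b, c}): φ is true.
  d (successors {d, e}): φ is true.
  e (successors {d, e, f}): φ is true.
  f (successors {f}): φ is true.
For instance, at e:
  At e: s is false, q -> Box q is true, so s or (q -> Box q) is true.
    At e: q is true, Box q is true, so q -> Box q is true.
      At e: Box q requires q at every successor {d, e, f}.
        At d: q is true.
        At e: q is true.
        At f: q is true.
      So Box q is true at e.
Satisfying worlds: {a, b, c, d, e, f}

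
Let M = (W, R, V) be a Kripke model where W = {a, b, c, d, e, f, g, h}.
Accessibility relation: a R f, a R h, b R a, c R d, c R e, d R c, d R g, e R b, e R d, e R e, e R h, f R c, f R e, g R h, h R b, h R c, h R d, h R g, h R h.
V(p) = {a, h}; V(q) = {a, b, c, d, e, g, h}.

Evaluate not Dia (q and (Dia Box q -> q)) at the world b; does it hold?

At b: Dia (q and (Dia Box q -> q)) is true, so not Dia (q and (Dia Box q -> q)) is false.
  At b: Dia (q and (Dia Box q -> q)) requires q and (Dia Box q -> q) at some successor in {a}.
    q and (Dia Box q -> q) holds at a, so Dia (q and (Dia Box q -> q)) is true at b.
      At a: q is true, Dia Box q -> q is true, so q and (Dia Box q -> q) is true.

No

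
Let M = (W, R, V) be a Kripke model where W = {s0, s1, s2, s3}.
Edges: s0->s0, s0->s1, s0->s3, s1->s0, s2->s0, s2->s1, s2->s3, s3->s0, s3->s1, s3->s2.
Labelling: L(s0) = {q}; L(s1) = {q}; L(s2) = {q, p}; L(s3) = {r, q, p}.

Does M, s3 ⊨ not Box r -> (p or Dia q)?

Yes

At s3: not Box r is true, p or Dia q is true, so not Box r -> (p or Dia q) is true.
  At s3: Box r is false, so not Box r is true.
    At s3: Box r requires r at every successor {s0, s1, s2}.
      r fails at s0, so Box r is false at s3.
  At s3: p is true, Dia q is true, so p or Dia q is true.
    At s3: Dia q requires q at some successor in {s0, s1, s2}.
      q holds at s0, so Dia q is true at s3.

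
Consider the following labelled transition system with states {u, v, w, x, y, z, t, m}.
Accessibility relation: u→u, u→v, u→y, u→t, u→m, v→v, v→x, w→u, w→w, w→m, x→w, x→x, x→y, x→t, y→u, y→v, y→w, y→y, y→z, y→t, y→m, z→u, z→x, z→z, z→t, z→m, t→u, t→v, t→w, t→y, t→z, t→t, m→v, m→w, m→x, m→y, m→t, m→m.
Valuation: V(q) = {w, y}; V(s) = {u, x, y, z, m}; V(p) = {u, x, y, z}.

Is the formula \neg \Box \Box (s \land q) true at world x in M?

At x: \Box \Box (s \land q) is false, so \neg \Box \Box (s \land q) is true.
  At x: \Box \Box (s \land q) requires \Box (s \land q) at every successor {w, x, y, t}.
    \Box (s \land q) fails at w, so \Box \Box (s \land q) is false at x.
      At w: \Box (s \land q) requires s \land q at every successor {u, w, m}.
        s \land q fails at u, so \Box (s \land q) is false at w.

Yes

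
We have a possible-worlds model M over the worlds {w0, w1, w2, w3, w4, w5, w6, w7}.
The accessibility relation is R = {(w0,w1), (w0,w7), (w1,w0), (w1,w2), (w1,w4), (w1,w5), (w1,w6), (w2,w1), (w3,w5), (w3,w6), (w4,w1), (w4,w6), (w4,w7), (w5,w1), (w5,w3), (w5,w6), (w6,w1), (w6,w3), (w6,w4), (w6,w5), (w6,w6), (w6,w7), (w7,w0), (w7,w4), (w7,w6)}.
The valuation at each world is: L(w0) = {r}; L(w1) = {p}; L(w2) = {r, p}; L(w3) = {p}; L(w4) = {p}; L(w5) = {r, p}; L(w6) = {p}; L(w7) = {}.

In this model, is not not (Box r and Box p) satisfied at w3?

No

At w3: not (Box r and Box p) is true, so not not (Box r and Box p) is false.
  At w3: Box r and Box p is false, so not (Box r and Box p) is true.
    At w3: Box r is false, Box p is true, so Box r and Box p is false.
      At w3: Box r requires r at every successor {w5, w6}.
        r fails at w6, so Box r is false at w3.
      At w3: Box p requires p at every successor {w5, w6}.
        At w5: p is true.
        At w6: p is true.
      So Box p is true at w3.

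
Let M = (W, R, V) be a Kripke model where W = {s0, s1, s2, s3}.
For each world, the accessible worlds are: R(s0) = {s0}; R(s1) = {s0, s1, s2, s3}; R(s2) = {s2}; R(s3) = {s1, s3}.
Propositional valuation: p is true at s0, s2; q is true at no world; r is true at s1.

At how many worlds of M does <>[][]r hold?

Recall that []ψ holds at a world iff ψ holds at every accessible world, and <>ψ holds iff ψ holds at some accessible world.
Let φ = <>[][]r. Evaluate φ at each world:
  s0 (successors {s0}): φ is false.
  s1 (successors {s0, s1, s2, s3}): φ is false.
  s2 (successors {s2}): φ is false.
  s3 (successors {s1, s3}): φ is false.
For instance, at s1:
  At s1: <>[][]r requires [][]r at some successor in {s0, s1, s2, s3}.
    At s0: [][]r is false.
    At s1: [][]r is false.
    At s2: [][]r is false.
    At s3: [][]r is false.
  So <>[][]r is false at s1.
Satisfying worlds: none.

0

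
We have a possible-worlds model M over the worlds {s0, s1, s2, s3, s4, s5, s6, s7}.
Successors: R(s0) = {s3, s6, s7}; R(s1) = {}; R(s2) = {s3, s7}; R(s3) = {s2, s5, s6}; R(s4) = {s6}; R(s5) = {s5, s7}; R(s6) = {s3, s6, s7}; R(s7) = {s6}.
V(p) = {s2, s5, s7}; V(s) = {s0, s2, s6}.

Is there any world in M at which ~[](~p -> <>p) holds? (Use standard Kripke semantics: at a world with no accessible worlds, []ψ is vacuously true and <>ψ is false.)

Let φ = ~[](~p -> <>p). Evaluate φ at each world:
  s0 (successors {s3, s6, s7}): φ is false.
  s1 (successors ∅): φ is false.
  s2 (successors {s3, s7}): φ is false.
  s3 (successors {s2, s5, s6}): φ is false.
  s4 (successors {s6}): φ is false.
  s5 (successors {s5, s7}): φ is false.
  s6 (successors {s3, s6, s7}): φ is false.
  s7 (successors {s6}): φ is false.
For instance, at s7:
  At s7: [](~p -> <>p) is true, so ~[](~p -> <>p) is false.
    At s7: [](~p -> <>p) requires ~p -> <>p at every successor {s6}.
      At s6: ~p -> <>p is true.
    So [](~p -> <>p) is true at s7.

No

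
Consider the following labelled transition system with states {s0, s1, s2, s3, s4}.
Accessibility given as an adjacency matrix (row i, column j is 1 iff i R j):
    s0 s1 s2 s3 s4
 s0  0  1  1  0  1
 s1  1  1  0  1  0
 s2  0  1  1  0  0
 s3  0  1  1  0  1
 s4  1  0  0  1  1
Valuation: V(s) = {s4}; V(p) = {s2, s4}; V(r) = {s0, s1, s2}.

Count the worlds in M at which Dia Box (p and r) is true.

Recall that Box ψ holds at a world iff ψ holds at every accessible world, and Dia ψ holds iff ψ holds at some accessible world.
Let φ = Dia Box (p and r). Evaluate φ at each world:
  s0 (successors {s1, s2, s4}): φ is false.
  s1 (successors {s0, s1, s3}): φ is false.
  s2 (successors {s1, s2}): φ is false.
  s3 (successors {s1, s2, s4}): φ is false.
  s4 (successors {s0, s3, s4}): φ is false.
For instance, at s4:
  At s4: Dia Box (p and r) requires Box (p and r) at some successor in {s0, s3, s4}.
    At s0: Box (p and r) is false.
    At s3: Box (p and r) is false.
    At s4: Box (p and r) is false.
  So Dia Box (p and r) is false at s4.
Satisfying worlds: none.

0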